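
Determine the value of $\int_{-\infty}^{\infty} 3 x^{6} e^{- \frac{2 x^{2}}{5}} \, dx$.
$\frac{5625 \sqrt{10} \sqrt{\pi}}{128}$

Start from the elementary integral
$$J(a) = \int_{-\infty}^{\infty} 3 e^{- a x^{2}} \, dx = \frac{3 \sqrt{\pi}}{\sqrt{a}}.$$

Differentiating under the integral sign brings down a factor of $(-x^2)$:
$$\frac{dJ}{da} = \int_{-\infty}^{\infty} - 3 x^{2} e^{- a x^{2}} \, dx = - \frac{3 \sqrt{\pi}}{2 a^{\frac{3}{2}}}.$$

Repeating $3$ times in total — each differentiation brings down another $(-x^2)$ — gives
$$\frac{d^{3}J}{da^{3}} = \int_{-\infty}^{\infty} - 3 x^{6} e^{- a x^{2}} \, dx = - \frac{45 \sqrt{\pi}}{8 a^{\frac{7}{2}}},$$
and the integrand here is $(-1)^{3}$ times the target integrand, so $I = (-1)^{3}\,\frac{d^{3}J}{da^{3}} = \frac{45 \sqrt{\pi}}{8 a^{\frac{7}{2}}}$.

Setting $a = \frac{2}{5}$:
$$I = \frac{5625 \sqrt{10} \sqrt{\pi}}{128}.$$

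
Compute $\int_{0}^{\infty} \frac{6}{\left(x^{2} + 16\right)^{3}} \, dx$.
$\frac{9 \pi}{8192}$

Recall the elementary integral
$$J(a) = \int_{0}^{\infty} \frac{6}{a^{2} + x^{2}} \, dx = \frac{3 \pi}{a}.$$

Differentiating under the integral sign with respect to $a$,
$$\frac{dJ}{da} = \int_{0}^{\infty} - \frac{12 a}{\left(a^{2} + x^{2}\right)^{2}} \, dx = - \frac{3 \pi}{a^{2}},$$
so $\int_{0}^{\infty} \frac{6}{\left(a^{2} + x^{2}\right)^{2}} \, dx = \frac{3 \pi}{2 a^{3}}$.

Repeating — each differentiation of $1/(x^2+a^2)^j$ produces $-2ja/(x^2+a^2)^{j+1}$ — and dividing through by $-2ja$ at each step yields, after $2$ differentiations in total,
$$\int_{0}^{\infty} \frac{6}{\left(a^{2} + x^{2}\right)^{3}} \, dx = \frac{9 \pi}{8 a^{5}}.$$

Setting $a = 4$:
$$I = \frac{9 \pi}{8192}.$$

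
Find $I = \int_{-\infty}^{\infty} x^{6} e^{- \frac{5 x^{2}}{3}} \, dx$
$\frac{81 \sqrt{15} \sqrt{\pi}}{1000}$

Start from the elementary integral
$$J(a) = \int_{-\infty}^{\infty} e^{- a x^{2}} \, dx = \frac{\sqrt{\pi}}{\sqrt{a}}.$$

Differentiating under the integral sign brings down a factor of $(-x^2)$:
$$\frac{dJ}{da} = \int_{-\infty}^{\infty} - x^{2} e^{- a x^{2}} \, dx = - \frac{\sqrt{\pi}}{2 a^{\frac{3}{2}}}.$$

Repeating $3$ times in total — each differentiation brings down another $(-x^2)$ — gives
$$\frac{d^{3}J}{da^{3}} = \int_{-\infty}^{\infty} - x^{6} e^{- a x^{2}} \, dx = - \frac{15 \sqrt{\pi}}{8 a^{\frac{7}{2}}},$$
and the integrand here is $(-1)^{3}$ times the target integrand, so $I = (-1)^{3}\,\frac{d^{3}J}{da^{3}} = \frac{15 \sqrt{\pi}}{8 a^{\frac{7}{2}}}$.

Setting $a = \frac{5}{3}$:
$$I = \frac{81 \sqrt{15} \sqrt{\pi}}{1000}.$$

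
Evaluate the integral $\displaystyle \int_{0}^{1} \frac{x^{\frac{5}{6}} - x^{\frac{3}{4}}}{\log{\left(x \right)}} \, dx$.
$\log{\left(\frac{22}{21} \right)}$

Replace the exponent $\frac{5}{6}$ by a parameter $a$: let $I(a) = \int_{0}^{1} \frac{- x^{\frac{3}{4}} + x^{a}}{\log{\left(x \right)}} \, dx$.

Since $\dfrac{\partial}{\partial a}\,x^{a} = x^{a} \ln x$, the $\ln x$ in the denominator cancels and
$$\frac{dI}{da} = \int_{0}^{1} x^{a} \, dx = \left[\frac{x^{a+1}}{a+1}\right]_0^1 = \frac{1}{a + 1}.$$

Integrating with respect to $a$ gives $I(a) = \log{\left(\frac{4 a}{7} + \frac{4}{7} \right)} + C$.

At $a = \frac{3}{4}$ the integrand is identically $0$, so $I(\frac{3}{4}) = 0$. The closed form gives $0$, hence $C = 0$.

Setting $a = \frac{5}{6}$:
$$I = \log{\left(\frac{22}{21} \right)}.$$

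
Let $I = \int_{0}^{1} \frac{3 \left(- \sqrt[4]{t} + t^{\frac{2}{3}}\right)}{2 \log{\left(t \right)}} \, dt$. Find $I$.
$- \frac{3 \log{\left(3 \right)}}{2} + 3 \log{\left(2 \right)}$

Introduce a parameter $a$ in the exponent: let $I(a) = \int_{0}^{1} \frac{3 \left(t^{\frac{2}{3}} - t^{a}\right)}{2 \log{\left(t \right)}} \, dt$.

Since $\dfrac{\partial}{\partial a}\,t^{a} = t^{a} \ln t$, the $\ln t$ in the denominator cancels and
$$\frac{dI}{da} = \int_{0}^{1} - \frac{3}{2} t^{a} \, dt = - \frac{3}{2} \left[\frac{t^{a+1}}{a+1}\right]_0^1 = - \frac{3}{2 a + 2}.$$

Integrating with respect to $a$ gives $I(a) = - \log{\left(\frac{3 \sqrt{15} \left(a + 1\right)^{\frac{3}{2}}}{25} \right)} + C$.

At $a = \frac{2}{3}$ the integrand is identically $0$, so $I(\frac{2}{3}) = 0$. The closed form gives $0$, hence $C = 0$.

Setting $a = \frac{1}{4}$:
$$I = - \frac{3 \log{\left(3 \right)}}{2} + 3 \log{\left(2 \right)}.$$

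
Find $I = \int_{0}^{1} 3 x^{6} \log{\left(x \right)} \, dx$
$- \frac{3}{49}$

Consider the simpler parametrised integral
$$J(a) = \int_{0}^{1} 3 x^{a} \, dx = \frac{3}{a + 1}.$$

Differentiating under the integral sign brings down a factor of $\ln x$:
$$\frac{dJ}{da} = \int_{0}^{1} 3 x^{a} \log{\left(x \right)} \, dx = - \frac{3}{\left(a + 1\right)^{2}}.$$

The integral on the left is $I$, so $I = - \frac{3}{\left(a + 1\right)^{2}}$.

Setting $a = 6$:
$$I = - \frac{3}{49}.$$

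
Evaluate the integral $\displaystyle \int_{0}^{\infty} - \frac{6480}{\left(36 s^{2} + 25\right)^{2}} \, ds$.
$- \frac{54 \pi}{25}$

Recall the elementary integral
$$J(a) = \int_{0}^{\infty} - \frac{5}{a^{2} + s^{2}} \, ds = - \frac{5 \pi}{2 a}.$$

Differentiating under the integral sign with respect to $a$,
$$\frac{dJ}{da} = \int_{0}^{\infty} \frac{10 a}{\left(a^{2} + s^{2}\right)^{2}} \, ds = \frac{5 \pi}{2 a^{2}},$$
so $\int_{0}^{\infty} - \frac{5}{\left(a^{2} + s^{2}\right)^{2}} \, ds = - \frac{5 \pi}{4 a^{3}}$.

Setting $a = \frac{5}{6}$:
$$I = - \frac{54 \pi}{25}.$$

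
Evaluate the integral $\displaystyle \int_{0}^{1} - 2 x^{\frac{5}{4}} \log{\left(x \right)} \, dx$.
$\frac{32}{81}$

Begin with the known integral
$$J(a) = \int_{0}^{1} - 2 x^{a} \, dx = - \frac{2}{a + 1}.$$

Differentiating under the integral sign brings down a factor of $\ln x$:
$$\frac{dJ}{da} = \int_{0}^{1} - 2 x^{a} \log{\left(x \right)} \, dx = \frac{2}{\left(a + 1\right)^{2}}.$$

The integral on the left is $I$, so $I = \frac{2}{\left(a + 1\right)^{2}}$.

Setting $a = \frac{5}{4}$:
$$I = \frac{32}{81}.$$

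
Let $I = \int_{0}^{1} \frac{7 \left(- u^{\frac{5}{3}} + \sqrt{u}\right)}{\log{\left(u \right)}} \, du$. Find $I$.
$- \log{\left(\frac{268435456}{4782969} \right)}$

Replace the exponent $\frac{5}{3}$ by a parameter $a$: let $I(a) = \int_{0}^{1} \frac{7 \left(\sqrt{u} - u^{a}\right)}{\log{\left(u \right)}} \, du$.

Since $\dfrac{\partial}{\partial a}\,u^{a} = u^{a} \ln u$, the $\ln u$ in the denominator cancels and
$$\frac{dI}{da} = \int_{0}^{1} -7 u^{a} \, du = -7 \left[\frac{u^{a+1}}{a+1}\right]_0^1 = - \frac{7}{a + 1}.$$

Integrating with respect to $a$ gives $I(a) = - \log{\left(\frac{128 \left(a + 1\right)^{7}}{2187} \right)} + C$.

At $a = \frac{1}{2}$ the integrand is identically $0$, so $I(\frac{1}{2}) = 0$. The closed form gives $0$, hence $C = 0$.

Setting $a = \frac{5}{3}$:
$$I = - \log{\left(\frac{268435456}{4782969} \right)}.$$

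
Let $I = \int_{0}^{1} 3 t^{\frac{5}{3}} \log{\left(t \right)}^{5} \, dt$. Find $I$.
$- \frac{32805}{32768}$

Begin with the known integral
$$J(a) = \int_{0}^{1} 3 t^{a} \, dt = \frac{3}{a + 1}.$$

Differentiating under the integral sign brings down a factor of $\ln t$:
$$\frac{dJ}{da} = \int_{0}^{1} 3 t^{a} \log{\left(t \right)} \, dt = - \frac{3}{\left(a + 1\right)^{2}}.$$

Repeating $5$ times in total — each differentiation brings down another $\ln t$ — gives
$$\frac{d^{5}J}{da^{5}} = \int_{0}^{1} 3 t^{a} \log{\left(t \right)}^{5} \, dt = - \frac{360}{\left(a + 1\right)^{6}},$$
and the integrand here is exactly the target integrand, so $I = - \frac{360}{\left(a + 1\right)^{6}}$.

Setting $a = \frac{5}{3}$:
$$I = - \frac{32805}{32768}.$$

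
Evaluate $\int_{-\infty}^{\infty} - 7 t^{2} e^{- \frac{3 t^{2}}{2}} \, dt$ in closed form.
$- \frac{7 \sqrt{6} \sqrt{\pi}}{9}$

Consider the simpler parametrised integral
$$J(a) = \int_{-\infty}^{\infty} - 7 e^{- a t^{2}} \, dt = - \frac{7 \sqrt{\pi}}{\sqrt{a}}.$$

Differentiating under the integral sign brings down a factor of $(-t^2)$:
$$\frac{dJ}{da} = \int_{-\infty}^{\infty} 7 t^{2} e^{- a t^{2}} \, dt = \frac{7 \sqrt{\pi}}{2 a^{\frac{3}{2}}}.$$

The integral on the left is $-I$, so $I = - \frac{7 \sqrt{\pi}}{2 a^{\frac{3}{2}}}$.

Setting $a = \frac{3}{2}$:
$$I = - \frac{7 \sqrt{6} \sqrt{\pi}}{9}.$$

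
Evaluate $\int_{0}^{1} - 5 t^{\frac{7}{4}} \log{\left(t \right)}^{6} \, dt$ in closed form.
$- \frac{58982400}{19487171}$

Consider the simpler parametrised integral
$$J(a) = \int_{0}^{1} - 5 t^{a} \, dt = - \frac{5}{a + 1}.$$

Differentiating under the integral sign brings down a factor of $\ln t$:
$$\frac{dJ}{da} = \int_{0}^{1} - 5 t^{a} \log{\left(t \right)} \, dt = \frac{5}{\left(a + 1\right)^{2}}.$$

Repeating $6$ times in total — each differentiation brings down another $\ln t$ — gives
$$\frac{d^{6}J}{da^{6}} = \int_{0}^{1} - 5 t^{a} \log{\left(t \right)}^{6} \, dt = - \frac{3600}{\left(a + 1\right)^{7}},$$
and the integrand here is exactly the target integrand, so $I = - \frac{3600}{\left(a + 1\right)^{7}}$.

Setting $a = \frac{7}{4}$:
$$I = - \frac{58982400}{19487171}.$$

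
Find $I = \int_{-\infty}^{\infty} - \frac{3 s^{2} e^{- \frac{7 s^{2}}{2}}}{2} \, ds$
$- \frac{3 \sqrt{14} \sqrt{\pi}}{98}$

Consider the simpler parametrised integral
$$J(a) = \int_{-\infty}^{\infty} - \frac{3 e^{- a s^{2}}}{2} \, ds = - \frac{3 \sqrt{\pi}}{2 \sqrt{a}}.$$

Differentiating under the integral sign brings down a factor of $(-s^2)$:
$$\frac{dJ}{da} = \int_{-\infty}^{\infty} \frac{3 s^{2} e^{- a s^{2}}}{2} \, ds = \frac{3 \sqrt{\pi}}{4 a^{\frac{3}{2}}}.$$

The integral on the left is $-I$, so $I = - \frac{3 \sqrt{\pi}}{4 a^{\frac{3}{2}}}$.

Setting $a = \frac{7}{2}$:
$$I = - \frac{3 \sqrt{14} \sqrt{\pi}}{98}.$$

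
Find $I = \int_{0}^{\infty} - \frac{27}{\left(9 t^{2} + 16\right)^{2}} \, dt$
$- \frac{9 \pi}{256}$

Recall the elementary integral
$$J(a) = \int_{0}^{\infty} - \frac{1}{3 \left(a^{2} + t^{2}\right)} \, dt = - \frac{\pi}{6 a}.$$

Differentiating under the integral sign with respect to $a$,
$$\frac{dJ}{da} = \int_{0}^{\infty} \frac{2 a}{3 \left(a^{2} + t^{2}\right)^{2}} \, dt = \frac{\pi}{6 a^{2}},$$
so $\int_{0}^{\infty} - \frac{1}{3 \left(a^{2} + t^{2}\right)^{2}} \, dt = - \frac{\pi}{12 a^{3}}$.

Setting $a = \frac{4}{3}$:
$$I = - \frac{9 \pi}{256}.$$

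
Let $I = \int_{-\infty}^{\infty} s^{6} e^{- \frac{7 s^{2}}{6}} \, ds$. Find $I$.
$\frac{405 \sqrt{42} \sqrt{\pi}}{2401}$

Consider the simpler parametrised integral
$$J(a) = \int_{-\infty}^{\infty} e^{- a s^{2}} \, ds = \frac{\sqrt{\pi}}{\sqrt{a}}.$$

Differentiating under the integral sign brings down a factor of $(-s^2)$:
$$\frac{dJ}{da} = \int_{-\infty}^{\infty} - s^{2} e^{- a s^{2}} \, ds = - \frac{\sqrt{\pi}}{2 a^{\frac{3}{2}}}.$$

Repeating $3$ times in total — each differentiation brings down another $(-s^2)$ — gives
$$\frac{d^{3}J}{da^{3}} = \int_{-\infty}^{\infty} - s^{6} e^{- a s^{2}} \, ds = - \frac{15 \sqrt{\pi}}{8 a^{\frac{7}{2}}},$$
and the integrand here is $(-1)^{3}$ times the target integrand, so $I = (-1)^{3}\,\frac{d^{3}J}{da^{3}} = \frac{15 \sqrt{\pi}}{8 a^{\frac{7}{2}}}$.

Setting $a = \frac{7}{6}$:
$$I = \frac{405 \sqrt{42} \sqrt{\pi}}{2401}.$$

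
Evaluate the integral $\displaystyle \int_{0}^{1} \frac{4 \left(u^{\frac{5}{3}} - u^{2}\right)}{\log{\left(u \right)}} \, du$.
$- \log{\left(\frac{6561}{4096} \right)}$

Replace the exponent $2$ by a parameter $a$: let $I(a) = \int_{0}^{1} \frac{4 \left(u^{\frac{5}{3}} - u^{a}\right)}{\log{\left(u \right)}} \, du$.

Since $\dfrac{\partial}{\partial a}\,u^{a} = u^{a} \ln u$, the $\ln u$ in the denominator cancels and
$$\frac{dI}{da} = \int_{0}^{1} -4 u^{a} \, du = -4 \left[\frac{u^{a+1}}{a+1}\right]_0^1 = - \frac{4}{a + 1}.$$

Integrating with respect to $a$ gives $I(a) = - \log{\left(\frac{81 \left(a + 1\right)^{4}}{4096} \right)} + C$.

At $a = \frac{5}{3}$ the integrand is identically $0$, so $I(\frac{5}{3}) = 0$. The closed form gives $0$, hence $C = 0$.

Setting $a = 2$:
$$I = - \log{\left(\frac{6561}{4096} \right)}.$$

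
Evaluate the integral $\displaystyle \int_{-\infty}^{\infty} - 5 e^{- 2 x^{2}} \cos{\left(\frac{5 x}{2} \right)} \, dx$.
$- \frac{5 \sqrt{2} \sqrt{\pi}}{2 e^{\frac{25}{32}}}$

Define $I(b) = \int_{-\infty}^{\infty} - 5 e^{- 2 x^{2}} \cos{\left(b x \right)} \, dx$.

Differentiating under the integral sign,
$$I'(b) = \int_{-\infty}^{\infty} 5 x e^{- 2 x^{2}} \sin{\left(b x \right)} \, dx.$$

Integrate $\int_{-\infty}^{\infty} x \sin(b x)\, e^{- 2 x^{2}}\, dx$ by parts with $u = \sin(b x)$ and $dv = x\, e^{- 2 x^{2}}\, dx$, giving $v = - \frac{e^{- 2 x^{2}}}{4}$. The boundary term vanishes and
$$\int_{-\infty}^{\infty} x \sin(b x)\, e^{- 2 x^{2}}\, dx = \frac{b}{4} \int_{-\infty}^{\infty} \cos(b x)\, e^{- 2 x^{2}}\, dx,$$
so $I'(b) = - \frac{b}{4}\, I(b)$.

This is a separable first-order ODE; solving with the initial condition $I(0) = \int_{-\infty}^{\infty} - 5 e^{- 2 x^{2}}\,dx = - \frac{5 \sqrt{2} \sqrt{\pi}}{2}$ gives
$$I(b) = - \frac{5 \sqrt{2} \sqrt{\pi} e^{- \frac{b^{2}}{8}}}{2}.$$

Setting $b = \frac{5}{2}$:
$$I = - \frac{5 \sqrt{2} \sqrt{\pi}}{2 e^{\frac{25}{32}}}.$$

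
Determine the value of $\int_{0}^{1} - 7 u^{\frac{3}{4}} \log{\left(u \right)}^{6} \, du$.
$- \frac{11796480}{117649}$

Consider the simpler parametrised integral
$$J(a) = \int_{0}^{1} - 7 u^{a} \, du = - \frac{7}{a + 1}.$$

Differentiating under the integral sign brings down a factor of $\ln u$:
$$\frac{dJ}{da} = \int_{0}^{1} - 7 u^{a} \log{\left(u \right)} \, du = \frac{7}{\left(a + 1\right)^{2}}.$$

Repeating $6$ times in total — each differentiation brings down another $\ln u$ — gives
$$\frac{d^{6}J}{da^{6}} = \int_{0}^{1} - 7 u^{a} \log{\left(u \right)}^{6} \, du = - \frac{5040}{\left(a + 1\right)^{7}},$$
and the integrand here is exactly the target integrand, so $I = - \frac{5040}{\left(a + 1\right)^{7}}$.

Setting $a = \frac{3}{4}$:
$$I = - \frac{11796480}{117649}.$$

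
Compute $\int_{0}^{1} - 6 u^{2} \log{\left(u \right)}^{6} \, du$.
$- \frac{160}{81}$

Start from the elementary integral
$$J(a) = \int_{0}^{1} - 6 u^{a} \, du = - \frac{6}{a + 1}.$$

Differentiating under the integral sign brings down a factor of $\ln u$:
$$\frac{dJ}{da} = \int_{0}^{1} - 6 u^{a} \log{\left(u \right)} \, du = \frac{6}{\left(a + 1\right)^{2}}.$$

Repeating $6$ times in total — each differentiation brings down another $\ln u$ — gives
$$\frac{d^{6}J}{da^{6}} = \int_{0}^{1} - 6 u^{a} \log{\left(u \right)}^{6} \, du = - \frac{4320}{\left(a + 1\right)^{7}},$$
and the integrand here is exactly the target integrand, so $I = - \frac{4320}{\left(a + 1\right)^{7}}$.

Setting $a = 2$:
$$I = - \frac{160}{81}.$$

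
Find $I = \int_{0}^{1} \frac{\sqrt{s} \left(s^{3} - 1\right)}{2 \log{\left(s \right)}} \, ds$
$\frac{\log{\left(3 \right)}}{2}$

Replace the exponent $\frac{1}{2}$ by a parameter $a$: let $I(a) = \int_{0}^{1} \frac{s^{\frac{7}{2}} - s^{a}}{2 \log{\left(s \right)}} \, ds$.

Since $\dfrac{\partial}{\partial a}\,s^{a} = s^{a} \ln s$, the $\ln s$ in the denominator cancels and
$$\frac{dI}{da} = \int_{0}^{1} - \frac{1}{2} s^{a} \, ds = - \frac{1}{2} \left[\frac{s^{a+1}}{a+1}\right]_0^1 = - \frac{1}{2 a + 2}.$$

Integrating with respect to $a$ gives $I(a) = - \frac{\log{\left(a + 1 \right)}}{2} - \frac{\log{\left(2 \right)}}{2} + \log{\left(3 \right)} + C$.

At $a = \frac{7}{2}$ the integrand is identically $0$, so $I(\frac{7}{2}) = 0$. The closed form gives $0$, hence $C = 0$.

Setting $a = \frac{1}{2}$:
$$I = \frac{\log{\left(3 \right)}}{2}.$$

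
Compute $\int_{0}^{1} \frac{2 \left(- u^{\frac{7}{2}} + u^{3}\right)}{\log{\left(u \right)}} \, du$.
$\log{\left(\frac{64}{81} \right)}$

Introduce a parameter $a$ in the exponent: let $I(a) = \int_{0}^{1} \frac{2 \left(- u^{\frac{7}{2}} + u^{a}\right)}{\log{\left(u \right)}} \, du$.

Since $\dfrac{\partial}{\partial a}\,u^{a} = u^{a} \ln u$, the $\ln u$ in the denominator cancels and
$$\frac{dI}{da} = \int_{0}^{1} 2 u^{a} \, du = 2 \left[\frac{u^{a+1}}{a+1}\right]_0^1 = \frac{2}{a + 1}.$$

Integrating with respect to $a$ gives $I(a) = \log{\left(\frac{4 \left(a + 1\right)^{2}}{81} \right)} + C$.

At $a = \frac{7}{2}$ the integrand is identically $0$, so $I(\frac{7}{2}) = 0$. The closed form gives $0$, hence $C = 0$.

Setting $a = 3$:
$$I = \log{\left(\frac{64}{81} \right)}.$$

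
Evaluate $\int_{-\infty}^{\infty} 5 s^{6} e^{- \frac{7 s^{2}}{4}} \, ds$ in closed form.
$\frac{1200 \sqrt{7} \sqrt{\pi}}{2401}$

Consider the simpler parametrised integral
$$J(a) = \int_{-\infty}^{\infty} 5 e^{- a s^{2}} \, ds = \frac{5 \sqrt{\pi}}{\sqrt{a}}.$$

Differentiating under the integral sign brings down a factor of $(-s^2)$:
$$\frac{dJ}{da} = \int_{-\infty}^{\infty} - 5 s^{2} e^{- a s^{2}} \, ds = - \frac{5 \sqrt{\pi}}{2 a^{\frac{3}{2}}}.$$

Repeating $3$ times in total — each differentiation brings down another $(-s^2)$ — gives
$$\frac{d^{3}J}{da^{3}} = \int_{-\infty}^{\infty} - 5 s^{6} e^{- a s^{2}} \, ds = - \frac{75 \sqrt{\pi}}{8 a^{\frac{7}{2}}},$$
and the integrand here is $(-1)^{3}$ times the target integrand, so $I = (-1)^{3}\,\frac{d^{3}J}{da^{3}} = \frac{75 \sqrt{\pi}}{8 a^{\frac{7}{2}}}$.

Setting $a = \frac{7}{4}$:
$$I = \frac{1200 \sqrt{7} \sqrt{\pi}}{2401}.$$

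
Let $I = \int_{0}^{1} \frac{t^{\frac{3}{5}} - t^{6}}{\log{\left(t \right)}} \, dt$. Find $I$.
$- \log{\left(\frac{35}{8} \right)}$

Introduce a parameter $a$ in the exponent: let $I(a) = \int_{0}^{1} \frac{t^{\frac{3}{5}} - t^{a}}{\log{\left(t \right)}} \, dt$.

Since $\dfrac{\partial}{\partial a}\,t^{a} = t^{a} \ln t$, the $\ln t$ in the denominator cancels and
$$\frac{dI}{da} = \int_{0}^{1} -1 t^{a} \, dt = -1 \left[\frac{t^{a+1}}{a+1}\right]_0^1 = - \frac{1}{a + 1}.$$

Integrating with respect to $a$ gives $I(a) = - \log{\left(\frac{5 a}{8} + \frac{5}{8} \right)} + C$.

At $a = \frac{3}{5}$ the integrand is identically $0$, so $I(\frac{3}{5}) = 0$. The closed form gives $0$, hence $C = 0$.

Setting $a = 6$:
$$I = - \log{\left(\frac{35}{8} \right)}.$$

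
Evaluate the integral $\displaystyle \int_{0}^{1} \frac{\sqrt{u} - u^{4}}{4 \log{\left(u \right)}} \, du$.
$- \frac{\log{\left(10 \right)}}{4} + \frac{\log{\left(3 \right)}}{4}$

Replace the exponent $\frac{1}{2}$ by a parameter $a$: let $I(a) = \int_{0}^{1} \frac{- u^{4} + u^{a}}{4 \log{\left(u \right)}} \, du$.

Since $\dfrac{\partial}{\partial a}\,u^{a} = u^{a} \ln u$, the $\ln u$ in the denominator cancels and
$$\frac{dI}{da} = \int_{0}^{1} \frac{1}{4} u^{a} \, du = \frac{1}{4} \left[\frac{u^{a+1}}{a+1}\right]_0^1 = \frac{1}{4 \left(a + 1\right)}.$$

Integrating with respect to $a$ gives $I(a) = \frac{\log{\left(a + 1 \right)}}{4} - \frac{\log{\left(5 \right)}}{4} + C$.

At $a = 4$ the integrand is identically $0$, so $I(4) = 0$. The closed form gives $0$, hence $C = 0$.

Setting $a = \frac{1}{2}$:
$$I = - \frac{\log{\left(10 \right)}}{4} + \frac{\log{\left(3 \right)}}{4}.$$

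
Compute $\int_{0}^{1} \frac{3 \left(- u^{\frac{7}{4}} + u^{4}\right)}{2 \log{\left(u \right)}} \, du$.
$\log{\left(\frac{40 \sqrt{55}}{121} \right)}$

Introduce a parameter $a$ in the exponent: let $I(a) = \int_{0}^{1} \frac{3 \left(u^{4} - u^{a}\right)}{2 \log{\left(u \right)}} \, du$.

Since $\dfrac{\partial}{\partial a}\,u^{a} = u^{a} \ln u$, the $\ln u$ in the denominator cancels and
$$\frac{dI}{da} = \int_{0}^{1} - \frac{3}{2} u^{a} \, du = - \frac{3}{2} \left[\frac{u^{a+1}}{a+1}\right]_0^1 = - \frac{3}{2 a + 2}.$$

Integrating with respect to $a$ gives $I(a) = - \frac{3 \log{\left(a + 1 \right)}}{2} + \frac{3 \log{\left(5 \right)}}{2} + C$.

At $a = 4$ the integrand is identically $0$, so $I(4) = 0$. The closed form gives $0$, hence $C = 0$.

Setting $a = \frac{7}{4}$:
$$I = \log{\left(\frac{40 \sqrt{55}}{121} \right)}.$$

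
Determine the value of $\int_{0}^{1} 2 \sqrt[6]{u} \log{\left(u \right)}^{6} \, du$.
$\frac{403107840}{823543}$

Begin with the known integral
$$J(a) = \int_{0}^{1} 2 u^{a} \, du = \frac{2}{a + 1}.$$

Differentiating under the integral sign brings down a factor of $\ln u$:
$$\frac{dJ}{da} = \int_{0}^{1} 2 u^{a} \log{\left(u \right)} \, du = - \frac{2}{\left(a + 1\right)^{2}}.$$

Repeating $6$ times in total — each differentiation brings down another $\ln u$ — gives
$$\frac{d^{6}J}{da^{6}} = \int_{0}^{1} 2 u^{a} \log{\left(u \right)}^{6} \, du = \frac{1440}{\left(a + 1\right)^{7}},$$
and the integrand here is exactly the target integrand, so $I = \frac{1440}{\left(a + 1\right)^{7}}$.

Setting $a = \frac{1}{6}$:
$$I = \frac{403107840}{823543}.$$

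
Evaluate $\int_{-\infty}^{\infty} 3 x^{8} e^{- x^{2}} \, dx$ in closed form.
$\frac{315 \sqrt{\pi}}{16}$

Consider the simpler parametrised integral
$$J(a) = \int_{-\infty}^{\infty} 3 e^{- a x^{2}} \, dx = \frac{3 \sqrt{\pi}}{\sqrt{a}}.$$

Differentiating under the integral sign brings down a factor of $(-x^2)$:
$$\frac{dJ}{da} = \int_{-\infty}^{\infty} - 3 x^{2} e^{- a x^{2}} \, dx = - \frac{3 \sqrt{\pi}}{2 a^{\frac{3}{2}}}.$$

Repeating $4$ times in total — each differentiation brings down another $(-x^2)$ — gives
$$\frac{d^{4}J}{da^{4}} = \int_{-\infty}^{\infty} 3 x^{8} e^{- a x^{2}} \, dx = \frac{315 \sqrt{\pi}}{16 a^{\frac{9}{2}}},$$
and the integrand here is exactly the target integrand, so $I = \frac{315 \sqrt{\pi}}{16 a^{\frac{9}{2}}}$.

Setting $a = 1$:
$$I = \frac{315 \sqrt{\pi}}{16}.$$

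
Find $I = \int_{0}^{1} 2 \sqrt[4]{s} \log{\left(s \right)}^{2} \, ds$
$\frac{256}{125}$

Begin with the known integral
$$J(a) = \int_{0}^{1} 2 s^{a} \, ds = \frac{2}{a + 1}.$$

Differentiating under the integral sign brings down a factor of $\ln s$:
$$\frac{dJ}{da} = \int_{0}^{1} 2 s^{a} \log{\left(s \right)} \, ds = - \frac{2}{\left(a + 1\right)^{2}}.$$

Repeating twice in total — each differentiation brings down another $\ln s$ — gives
$$\frac{d^{2}J}{da^{2}} = \int_{0}^{1} 2 s^{a} \log{\left(s \right)}^{2} \, ds = \frac{4}{\left(a + 1\right)^{3}},$$
and the integrand here is exactly the target integrand, so $I = \frac{4}{\left(a + 1\right)^{3}}$.

Setting $a = \frac{1}{4}$:
$$I = \frac{256}{125}.$$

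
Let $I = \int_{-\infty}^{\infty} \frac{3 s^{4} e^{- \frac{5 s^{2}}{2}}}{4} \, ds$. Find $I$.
$\frac{9 \sqrt{10} \sqrt{\pi}}{500}$

Begin with the known integral
$$J(a) = \int_{-\infty}^{\infty} \frac{3 e^{- a s^{2}}}{4} \, ds = \frac{3 \sqrt{\pi}}{4 \sqrt{a}}.$$

Differentiating under the integral sign brings down a factor of $(-s^2)$:
$$\frac{dJ}{da} = \int_{-\infty}^{\infty} - \frac{3 s^{2} e^{- a s^{2}}}{4} \, ds = - \frac{3 \sqrt{\pi}}{8 a^{\frac{3}{2}}}.$$

Repeating twice in total — each differentiation brings down another $(-s^2)$ — gives
$$\frac{d^{2}J}{da^{2}} = \int_{-\infty}^{\infty} \frac{3 s^{4} e^{- a s^{2}}}{4} \, ds = \frac{9 \sqrt{\pi}}{16 a^{\frac{5}{2}}},$$
and the integrand here is exactly the target integrand, so $I = \frac{9 \sqrt{\pi}}{16 a^{\frac{5}{2}}}$.

Setting $a = \frac{5}{2}$:
$$I = \frac{9 \sqrt{10} \sqrt{\pi}}{500}.$$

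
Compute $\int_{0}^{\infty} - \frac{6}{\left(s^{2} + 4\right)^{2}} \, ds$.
$- \frac{3 \pi}{16}$

Start from the standard arctangent integral
$$J(a) = \int_{0}^{\infty} - \frac{6}{a^{2} + s^{2}} \, ds = - \frac{3 \pi}{a}.$$

Differentiating under the integral sign with respect to $a$,
$$\frac{dJ}{da} = \int_{0}^{\infty} \frac{12 a}{\left(a^{2} + s^{2}\right)^{2}} \, ds = \frac{3 \pi}{a^{2}},$$
so $\int_{0}^{\infty} - \frac{6}{\left(a^{2} + s^{2}\right)^{2}} \, ds = - \frac{3 \pi}{2 a^{3}}$.

Setting $a = 2$:
$$I = - \frac{3 \pi}{16}.$$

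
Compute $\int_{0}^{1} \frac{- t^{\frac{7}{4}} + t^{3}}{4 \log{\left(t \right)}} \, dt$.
$- \frac{\log{\left(11 \right)}}{4} + \log{\left(2 \right)}$

Introduce a parameter $a$ in the exponent: let $I(a) = \int_{0}^{1} \frac{t^{3} - t^{a}}{4 \log{\left(t \right)}} \, dt$.

Since $\dfrac{\partial}{\partial a}\,t^{a} = t^{a} \ln t$, the $\ln t$ in the denominator cancels and
$$\frac{dI}{da} = \int_{0}^{1} - \frac{1}{4} t^{a} \, dt = - \frac{1}{4} \left[\frac{t^{a+1}}{a+1}\right]_0^1 = - \frac{1}{4 a + 4}.$$

Integrating with respect to $a$ gives $I(a) = - \frac{\log{\left(a + 1 \right)}}{4} + \frac{\log{\left(2 \right)}}{2} + C$.

At $a = 3$ the integrand is identically $0$, so $I(3) = 0$. The closed form gives $0$, hence $C = 0$.

Setting $a = \frac{7}{4}$:
$$I = - \frac{\log{\left(11 \right)}}{4} + \log{\left(2 \right)}.$$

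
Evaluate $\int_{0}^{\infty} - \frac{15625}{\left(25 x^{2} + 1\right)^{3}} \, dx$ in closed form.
$- \frac{9375 \pi}{16}$

Begin with the known result
$$J(a) = \int_{0}^{\infty} - \frac{1}{a^{2} + x^{2}} \, dx = - \frac{\pi}{2 a}.$$

Differentiating under the integral sign with respect to $a$,
$$\frac{dJ}{da} = \int_{0}^{\infty} \frac{2 a}{\left(a^{2} + x^{2}\right)^{2}} \, dx = \frac{\pi}{2 a^{2}},$$
so $\int_{0}^{\infty} - \frac{1}{\left(a^{2} + x^{2}\right)^{2}} \, dx = - \frac{\pi}{4 a^{3}}$.

Repeating — each differentiation of $1/(x^2+a^2)^j$ produces $-2ja/(x^2+a^2)^{j+1}$ — and dividing through by $-2ja$ at each step yields, after $2$ differentiations in total,
$$\int_{0}^{\infty} - \frac{1}{\left(a^{2} + x^{2}\right)^{3}} \, dx = - \frac{3 \pi}{16 a^{5}}.$$

Setting $a = \frac{1}{5}$:
$$I = - \frac{9375 \pi}{16}.$$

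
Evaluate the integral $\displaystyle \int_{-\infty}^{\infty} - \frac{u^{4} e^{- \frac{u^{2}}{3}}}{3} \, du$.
$- \frac{9 \sqrt{3} \sqrt{\pi}}{4}$

Consider the simpler parametrised integral
$$J(a) = \int_{-\infty}^{\infty} - \frac{e^{- a u^{2}}}{3} \, du = - \frac{\sqrt{\pi}}{3 \sqrt{a}}.$$

Differentiating under the integral sign brings down a factor of $(-u^2)$:
$$\frac{dJ}{da} = \int_{-\infty}^{\infty} \frac{u^{2} e^{- a u^{2}}}{3} \, du = \frac{\sqrt{\pi}}{6 a^{\frac{3}{2}}}.$$

Repeating twice in total — each differentiation brings down another $(-u^2)$ — gives
$$\frac{d^{2}J}{da^{2}} = \int_{-\infty}^{\infty} - \frac{u^{4} e^{- a u^{2}}}{3} \, du = - \frac{\sqrt{\pi}}{4 a^{\frac{5}{2}}},$$
and the integrand here is exactly the target integrand, so $I = - \frac{\sqrt{\pi}}{4 a^{\frac{5}{2}}}$.

Setting $a = \frac{1}{3}$:
$$I = - \frac{9 \sqrt{3} \sqrt{\pi}}{4}.$$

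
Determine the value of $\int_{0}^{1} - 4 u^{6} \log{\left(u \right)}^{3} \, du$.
$\frac{24}{2401}$

Start from the elementary integral
$$J(a) = \int_{0}^{1} - 4 u^{a} \, du = - \frac{4}{a + 1}.$$

Differentiating under the integral sign brings down a factor of $\ln u$:
$$\frac{dJ}{da} = \int_{0}^{1} - 4 u^{a} \log{\left(u \right)} \, du = \frac{4}{\left(a + 1\right)^{2}}.$$

Repeating $3$ times in total — each differentiation brings down another $\ln u$ — gives
$$\frac{d^{3}J}{da^{3}} = \int_{0}^{1} - 4 u^{a} \log{\left(u \right)}^{3} \, du = \frac{24}{\left(a + 1\right)^{4}},$$
and the integrand here is exactly the target integrand, so $I = \frac{24}{\left(a + 1\right)^{4}}$.

Setting $a = 6$:
$$I = \frac{24}{2401}.$$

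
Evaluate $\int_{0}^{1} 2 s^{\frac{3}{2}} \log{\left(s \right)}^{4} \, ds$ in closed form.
$\frac{1536}{3125}$

Begin with the known integral
$$J(a) = \int_{0}^{1} 2 s^{a} \, ds = \frac{2}{a + 1}.$$

Differentiating under the integral sign brings down a factor of $\ln s$:
$$\frac{dJ}{da} = \int_{0}^{1} 2 s^{a} \log{\left(s \right)} \, ds = - \frac{2}{\left(a + 1\right)^{2}}.$$

Repeating $4$ times in total — each differentiation brings down another $\ln s$ — gives
$$\frac{d^{4}J}{da^{4}} = \int_{0}^{1} 2 s^{a} \log{\left(s \right)}^{4} \, ds = \frac{48}{\left(a + 1\right)^{5}},$$
and the integrand here is exactly the target integrand, so $I = \frac{48}{\left(a + 1\right)^{5}}$.

Setting $a = \frac{3}{2}$:
$$I = \frac{1536}{3125}.$$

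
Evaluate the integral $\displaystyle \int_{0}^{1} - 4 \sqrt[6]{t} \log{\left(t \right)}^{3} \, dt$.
$\frac{31104}{2401}$

Start from the elementary integral
$$J(a) = \int_{0}^{1} - 4 t^{a} \, dt = - \frac{4}{a + 1}.$$

Differentiating under the integral sign brings down a factor of $\ln t$:
$$\frac{dJ}{da} = \int_{0}^{1} - 4 t^{a} \log{\left(t \right)} \, dt = \frac{4}{\left(a + 1\right)^{2}}.$$

Repeating $3$ times in total — each differentiation brings down another $\ln t$ — gives
$$\frac{d^{3}J}{da^{3}} = \int_{0}^{1} - 4 t^{a} \log{\left(t \right)}^{3} \, dt = \frac{24}{\left(a + 1\right)^{4}},$$
and the integrand here is exactly the target integrand, so $I = \frac{24}{\left(a + 1\right)^{4}}$.

Setting $a = \frac{1}{6}$:
$$I = \frac{31104}{2401}.$$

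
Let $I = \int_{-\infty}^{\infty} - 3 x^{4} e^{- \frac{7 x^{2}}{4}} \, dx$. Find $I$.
$- \frac{72 \sqrt{7} \sqrt{\pi}}{343}$

Consider the simpler parametrised integral
$$J(a) = \int_{-\infty}^{\infty} - 3 e^{- a x^{2}} \, dx = - \frac{3 \sqrt{\pi}}{\sqrt{a}}.$$

Differentiating under the integral sign brings down a factor of $(-x^2)$:
$$\frac{dJ}{da} = \int_{-\infty}^{\infty} 3 x^{2} e^{- a x^{2}} \, dx = \frac{3 \sqrt{\pi}}{2 a^{\frac{3}{2}}}.$$

Repeating twice in total — each differentiation brings down another $(-x^2)$ — gives
$$\frac{d^{2}J}{da^{2}} = \int_{-\infty}^{\infty} - 3 x^{4} e^{- a x^{2}} \, dx = - \frac{9 \sqrt{\pi}}{4 a^{\frac{5}{2}}},$$
and the integrand here is exactly the target integrand, so $I = - \frac{9 \sqrt{\pi}}{4 a^{\frac{5}{2}}}$.

Setting $a = \frac{7}{4}$:
$$I = - \frac{72 \sqrt{7} \sqrt{\pi}}{343}.$$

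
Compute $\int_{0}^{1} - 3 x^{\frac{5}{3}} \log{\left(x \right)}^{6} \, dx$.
$- \frac{295245}{131072}$

Consider the simpler parametrised integral
$$J(a) = \int_{0}^{1} - 3 x^{a} \, dx = - \frac{3}{a + 1}.$$

Differentiating under the integral sign brings down a factor of $\ln x$:
$$\frac{dJ}{da} = \int_{0}^{1} - 3 x^{a} \log{\left(x \right)} \, dx = \frac{3}{\left(a + 1\right)^{2}}.$$

Repeating $6$ times in total — each differentiation brings down another $\ln x$ — gives
$$\frac{d^{6}J}{da^{6}} = \int_{0}^{1} - 3 x^{a} \log{\left(x \right)}^{6} \, dx = - \frac{2160}{\left(a + 1\right)^{7}},$$
and the integrand here is exactly the target integrand, so $I = - \frac{2160}{\left(a + 1\right)^{7}}$.

Setting $a = \frac{5}{3}$:
$$I = - \frac{295245}{131072}.$$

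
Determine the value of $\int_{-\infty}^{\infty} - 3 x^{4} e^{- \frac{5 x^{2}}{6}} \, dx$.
$- \frac{81 \sqrt{30} \sqrt{\pi}}{125}$

Begin with the known integral
$$J(a) = \int_{-\infty}^{\infty} - 3 e^{- a x^{2}} \, dx = - \frac{3 \sqrt{\pi}}{\sqrt{a}}.$$

Differentiating under the integral sign brings down a factor of $(-x^2)$:
$$\frac{dJ}{da} = \int_{-\infty}^{\infty} 3 x^{2} e^{- a x^{2}} \, dx = \frac{3 \sqrt{\pi}}{2 a^{\frac{3}{2}}}.$$

Repeating twice in total — each differentiation brings down another $(-x^2)$ — gives
$$\frac{d^{2}J}{da^{2}} = \int_{-\infty}^{\infty} - 3 x^{4} e^{- a x^{2}} \, dx = - \frac{9 \sqrt{\pi}}{4 a^{\frac{5}{2}}},$$
and the integrand here is exactly the target integrand, so $I = - \frac{9 \sqrt{\pi}}{4 a^{\frac{5}{2}}}$.

Setting $a = \frac{5}{6}$:
$$I = - \frac{81 \sqrt{30} \sqrt{\pi}}{125}.$$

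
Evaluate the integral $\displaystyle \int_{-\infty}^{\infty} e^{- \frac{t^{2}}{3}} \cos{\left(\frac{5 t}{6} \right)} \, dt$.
$\frac{\sqrt{3} \sqrt{\pi}}{e^{\frac{25}{48}}}$

Treat the cosine frequency as a parameter and define $I(b) = \int_{-\infty}^{\infty} e^{- \frac{t^{2}}{3}} \cos{\left(b t \right)} \, dt$.

Differentiating under the integral sign,
$$I'(b) = \int_{-\infty}^{\infty} - t e^{- \frac{t^{2}}{3}} \sin{\left(b t \right)} \, dt.$$

Integrate $\int_{-\infty}^{\infty} t \sin(b t)\, e^{- \frac{t^{2}}{3}}\, dt$ by parts with $u = \sin(b t)$ and $dv = t\, e^{- \frac{t^{2}}{3}}\, dt$, giving $v = - \frac{3 e^{- \frac{t^{2}}{3}}}{2}$. The boundary term vanishes and
$$\int_{-\infty}^{\infty} t \sin(b t)\, e^{- \frac{t^{2}}{3}}\, dt = \frac{3 b}{2} \int_{-\infty}^{\infty} \cos(b t)\, e^{- \frac{t^{2}}{3}}\, dt,$$
so $I'(b) = - \frac{3 b}{2}\, I(b)$.

This is a separable first-order ODE; solving with the initial condition $I(0) = \int_{-\infty}^{\infty} e^{- \frac{t^{2}}{3}}\,dt = \sqrt{3} \sqrt{\pi}$ gives
$$I(b) = \sqrt{3} \sqrt{\pi} e^{- \frac{3 b^{2}}{4}}.$$

Setting $b = \frac{5}{6}$:
$$I = \frac{\sqrt{3} \sqrt{\pi}}{e^{\frac{25}{48}}}.$$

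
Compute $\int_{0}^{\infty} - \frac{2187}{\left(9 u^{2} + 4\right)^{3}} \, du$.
$- \frac{2187 \pi}{512}$

Start from the standard arctangent integral
$$J(a) = \int_{0}^{\infty} - \frac{3}{a^{2} + u^{2}} \, du = - \frac{3 \pi}{2 a}.$$

Differentiating under the integral sign with respect to $a$,
$$\frac{dJ}{da} = \int_{0}^{\infty} \frac{6 a}{\left(a^{2} + u^{2}\right)^{2}} \, du = \frac{3 \pi}{2 a^{2}},$$
so $\int_{0}^{\infty} - \frac{3}{\left(a^{2} + u^{2}\right)^{2}} \, du = - \frac{3 \pi}{4 a^{3}}$.

Repeating — each differentiation of $1/(u^2+a^2)^j$ produces $-2ja/(u^2+a^2)^{j+1}$ — and dividing through by $-2ja$ at each step yields, after $2$ differentiations in total,
$$\int_{0}^{\infty} - \frac{3}{\left(a^{2} + u^{2}\right)^{3}} \, du = - \frac{9 \pi}{16 a^{5}}.$$

Setting $a = \frac{2}{3}$:
$$I = - \frac{2187 \pi}{512}.$$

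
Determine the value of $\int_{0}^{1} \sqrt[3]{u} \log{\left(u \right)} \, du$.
$- \frac{9}{16}$

Begin with the known integral
$$J(a) = \int_{0}^{1} u^{a} \, du = \frac{1}{a + 1}.$$

Differentiating under the integral sign brings down a factor of $\ln u$:
$$\frac{dJ}{da} = \int_{0}^{1} u^{a} \log{\left(u \right)} \, du = - \frac{1}{\left(a + 1\right)^{2}}.$$

The integral on the left is $I$, so $I = - \frac{1}{\left(a + 1\right)^{2}}$.

Setting $a = \frac{1}{3}$:
$$I = - \frac{9}{16}.$$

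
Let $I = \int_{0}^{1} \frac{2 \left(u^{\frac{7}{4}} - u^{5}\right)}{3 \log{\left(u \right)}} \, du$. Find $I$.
$\log{\left(\frac{11^{\frac{2}{3}} \sqrt[3]{3}}{12} \right)}$

Consider the one-parameter family: let $I(a) = \int_{0}^{1} \frac{2 \left(- u^{5} + u^{a}\right)}{3 \log{\left(u \right)}} \, du$.

Since $\dfrac{\partial}{\partial a}\,u^{a} = u^{a} \ln u$, the $\ln u$ in the denominator cancels and
$$\frac{dI}{da} = \int_{0}^{1} \frac{2}{3} u^{a} \, du = \frac{2}{3} \left[\frac{u^{a+1}}{a+1}\right]_0^1 = \frac{2}{3 \left(a + 1\right)}.$$

Integrating with respect to $a$ gives $I(a) = \frac{2 \log{\left(a + 1 \right)}}{3} - \frac{2 \log{\left(6 \right)}}{3} + C$.

At $a = 5$ the integrand is identically $0$, so $I(5) = 0$. The closed form gives $0$, hence $C = 0$.

Setting $a = \frac{7}{4}$:
$$I = \log{\left(\frac{11^{\frac{2}{3}} \sqrt[3]{3}}{12} \right)}.$$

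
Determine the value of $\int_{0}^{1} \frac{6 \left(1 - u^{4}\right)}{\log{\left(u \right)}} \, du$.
$- \log{\left(15625 \right)}$

Replace the exponent $4$ by a parameter $a$: let $I(a) = \int_{0}^{1} \frac{6 \left(1 - u^{a}\right)}{\log{\left(u \right)}} \, du$.

Since $\dfrac{\partial}{\partial a}\,u^{a} = u^{a} \ln u$, the $\ln u$ in the denominator cancels and
$$\frac{dI}{da} = \int_{0}^{1} -6 u^{a} \, du = -6 \left[\frac{u^{a+1}}{a+1}\right]_0^1 = - \frac{6}{a + 1}.$$

Integrating with respect to $a$ gives $I(a) = - 6 \log{\left(a + 1 \right)} + C$.

At $a = 0$ the integrand is identically $0$, so $I(0) = 0$. The closed form gives $0$, hence $C = 0$.

Setting $a = 4$:
$$I = - \log{\left(15625 \right)}.$$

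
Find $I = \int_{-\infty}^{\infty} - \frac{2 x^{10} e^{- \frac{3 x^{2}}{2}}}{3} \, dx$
$- \frac{70 \sqrt{6} \sqrt{\pi}}{81}$

Start from the elementary integral
$$J(a) = \int_{-\infty}^{\infty} - \frac{2 e^{- a x^{2}}}{3} \, dx = - \frac{2 \sqrt{\pi}}{3 \sqrt{a}}.$$

Differentiating under the integral sign brings down a factor of $(-x^2)$:
$$\frac{dJ}{da} = \int_{-\infty}^{\infty} \frac{2 x^{2} e^{- a x^{2}}}{3} \, dx = \frac{\sqrt{\pi}}{3 a^{\frac{3}{2}}}.$$

Repeating $5$ times in total — each differentiation brings down another $(-x^2)$ — gives
$$\frac{d^{5}J}{da^{5}} = \int_{-\infty}^{\infty} \frac{2 x^{10} e^{- a x^{2}}}{3} \, dx = \frac{315 \sqrt{\pi}}{16 a^{\frac{11}{2}}},$$
and the integrand here is $(-1)^{5}$ times the target integrand, so $I = (-1)^{5}\,\frac{d^{5}J}{da^{5}} = - \frac{315 \sqrt{\pi}}{16 a^{\frac{11}{2}}}$.

Setting $a = \frac{3}{2}$:
$$I = - \frac{70 \sqrt{6} \sqrt{\pi}}{81}.$$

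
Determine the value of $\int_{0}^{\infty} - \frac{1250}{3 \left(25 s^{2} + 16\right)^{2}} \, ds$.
$- \frac{125 \pi}{384}$

Recall the elementary integral
$$J(a) = \int_{0}^{\infty} - \frac{2}{3 \left(a^{2} + s^{2}\right)} \, ds = - \frac{\pi}{3 a}.$$

Differentiating under the integral sign with respect to $a$,
$$\frac{dJ}{da} = \int_{0}^{\infty} \frac{4 a}{3 \left(a^{2} + s^{2}\right)^{2}} \, ds = \frac{\pi}{3 a^{2}},$$
so $\int_{0}^{\infty} - \frac{2}{3 \left(a^{2} + s^{2}\right)^{2}} \, ds = - \frac{\pi}{6 a^{3}}$.

Setting $a = \frac{4}{5}$:
$$I = - \frac{125 \pi}{384}.$$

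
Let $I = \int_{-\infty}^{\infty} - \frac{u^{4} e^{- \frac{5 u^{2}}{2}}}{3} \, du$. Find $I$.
$- \frac{\sqrt{10} \sqrt{\pi}}{125}$

Begin with the known integral
$$J(a) = \int_{-\infty}^{\infty} - \frac{e^{- a u^{2}}}{3} \, du = - \frac{\sqrt{\pi}}{3 \sqrt{a}}.$$

Differentiating under the integral sign brings down a factor of $(-u^2)$:
$$\frac{dJ}{da} = \int_{-\infty}^{\infty} \frac{u^{2} e^{- a u^{2}}}{3} \, du = \frac{\sqrt{\pi}}{6 a^{\frac{3}{2}}}.$$

Repeating twice in total — each differentiation brings down another $(-u^2)$ — gives
$$\frac{d^{2}J}{da^{2}} = \int_{-\infty}^{\infty} - \frac{u^{4} e^{- a u^{2}}}{3} \, du = - \frac{\sqrt{\pi}}{4 a^{\frac{5}{2}}},$$
and the integrand here is exactly the target integrand, so $I = - \frac{\sqrt{\pi}}{4 a^{\frac{5}{2}}}$.

Setting $a = \frac{5}{2}$:
$$I = - \frac{\sqrt{10} \sqrt{\pi}}{125}.$$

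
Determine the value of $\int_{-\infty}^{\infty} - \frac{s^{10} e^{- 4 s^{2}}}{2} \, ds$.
$- \frac{945 \sqrt{\pi}}{131072}$

Consider the simpler parametrised integral
$$J(a) = \int_{-\infty}^{\infty} - \frac{e^{- a s^{2}}}{2} \, ds = - \frac{\sqrt{\pi}}{2 \sqrt{a}}.$$

Differentiating under the integral sign brings down a factor of $(-s^2)$:
$$\frac{dJ}{da} = \int_{-\infty}^{\infty} \frac{s^{2} e^{- a s^{2}}}{2} \, ds = \frac{\sqrt{\pi}}{4 a^{\frac{3}{2}}}.$$

Repeating $5$ times in total — each differentiation brings down another $(-s^2)$ — gives
$$\frac{d^{5}J}{da^{5}} = \int_{-\infty}^{\infty} \frac{s^{10} e^{- a s^{2}}}{2} \, ds = \frac{945 \sqrt{\pi}}{64 a^{\frac{11}{2}}},$$
and the integrand here is $(-1)^{5}$ times the target integrand, so $I = (-1)^{5}\,\frac{d^{5}J}{da^{5}} = - \frac{945 \sqrt{\pi}}{64 a^{\frac{11}{2}}}$.

Setting $a = 4$:
$$I = - \frac{945 \sqrt{\pi}}{131072}.$$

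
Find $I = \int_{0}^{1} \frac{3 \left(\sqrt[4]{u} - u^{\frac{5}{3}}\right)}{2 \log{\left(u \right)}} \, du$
$- \log{\left(\frac{128 \sqrt{30}}{225} \right)}$

Introduce a parameter $a$ in the exponent: let $I(a) = \int_{0}^{1} \frac{3 \left(\sqrt[4]{u} - u^{a}\right)}{2 \log{\left(u \right)}} \, du$.

Since $\dfrac{\partial}{\partial a}\,u^{a} = u^{a} \ln u$, the $\ln u$ in the denominator cancels and
$$\frac{dI}{da} = \int_{0}^{1} - \frac{3}{2} u^{a} \, du = - \frac{3}{2} \left[\frac{u^{a+1}}{a+1}\right]_0^1 = - \frac{3}{2 a + 2}.$$

Integrating with respect to $a$ gives $I(a) = - \log{\left(\frac{8 \sqrt{5} \left(a + 1\right)^{\frac{3}{2}}}{25} \right)} + C$.

At $a = \frac{1}{4}$ the integrand is identically $0$, so $I(\frac{1}{4}) = 0$. The closed form gives $0$, hence $C = 0$.

Setting $a = \frac{5}{3}$:
$$I = - \log{\left(\frac{128 \sqrt{30}}{225} \right)}.$$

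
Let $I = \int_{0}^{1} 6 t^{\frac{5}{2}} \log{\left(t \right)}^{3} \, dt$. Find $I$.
$- \frac{576}{2401}$

Start from the elementary integral
$$J(a) = \int_{0}^{1} 6 t^{a} \, dt = \frac{6}{a + 1}.$$

Differentiating under the integral sign brings down a factor of $\ln t$:
$$\frac{dJ}{da} = \int_{0}^{1} 6 t^{a} \log{\left(t \right)} \, dt = - \frac{6}{\left(a + 1\right)^{2}}.$$

Repeating $3$ times in total — each differentiation brings down another $\ln t$ — gives
$$\frac{d^{3}J}{da^{3}} = \int_{0}^{1} 6 t^{a} \log{\left(t \right)}^{3} \, dt = - \frac{36}{\left(a + 1\right)^{4}},$$
and the integrand here is exactly the target integrand, so $I = - \frac{36}{\left(a + 1\right)^{4}}$.

Setting $a = \frac{5}{2}$:
$$I = - \frac{576}{2401}.$$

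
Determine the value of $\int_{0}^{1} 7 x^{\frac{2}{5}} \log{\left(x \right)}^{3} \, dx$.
$- \frac{3750}{343}$

Start from the elementary integral
$$J(a) = \int_{0}^{1} 7 x^{a} \, dx = \frac{7}{a + 1}.$$

Differentiating under the integral sign brings down a factor of $\ln x$:
$$\frac{dJ}{da} = \int_{0}^{1} 7 x^{a} \log{\left(x \right)} \, dx = - \frac{7}{\left(a + 1\right)^{2}}.$$

Repeating $3$ times in total — each differentiation brings down another $\ln x$ — gives
$$\frac{d^{3}J}{da^{3}} = \int_{0}^{1} 7 x^{a} \log{\left(x \right)}^{3} \, dx = - \frac{42}{\left(a + 1\right)^{4}},$$
and the integrand here is exactly the target integrand, so $I = - \frac{42}{\left(a + 1\right)^{4}}$.

Setting $a = \frac{2}{5}$:
$$I = - \frac{3750}{343}.$$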